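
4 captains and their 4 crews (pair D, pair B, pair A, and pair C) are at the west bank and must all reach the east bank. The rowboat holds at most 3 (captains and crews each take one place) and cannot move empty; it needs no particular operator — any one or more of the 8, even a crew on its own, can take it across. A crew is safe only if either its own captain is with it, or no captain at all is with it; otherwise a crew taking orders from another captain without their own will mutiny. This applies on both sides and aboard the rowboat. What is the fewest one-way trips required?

9

Counting alone: each trip to the east bank takes at most 3 across and each return brings at least 1 back, so after t trips out (and t−1 returns) at most 3t − (t−1) of the 8 are across; that first reaches 8 at t = 4, so at least 7 crossings are needed.
The safety rule pushes this higher. Following every safe sequence of crossings, the most of the 8 that can be at the east bank as the rowboat arrives there on crossing 7 is 7 — never all 8.
So no plan with fewer than 9 crossings exists, and this one achieves 9:
1. captain D and crew D cross → the east bank.
2. captain D crosses ← the west bank.
3. captain B, captain D, and crew B cross → the east bank.
4. captain D and crew D cross ← the west bank.
5. captain A, captain C, and captain D cross → the east bank.
6. crew B crosses ← the west bank.
7. crew B and crew D cross → the east bank.
8. crew D crosses ← the west bank.
9. crew A, crew C, and crew D cross → the east bank.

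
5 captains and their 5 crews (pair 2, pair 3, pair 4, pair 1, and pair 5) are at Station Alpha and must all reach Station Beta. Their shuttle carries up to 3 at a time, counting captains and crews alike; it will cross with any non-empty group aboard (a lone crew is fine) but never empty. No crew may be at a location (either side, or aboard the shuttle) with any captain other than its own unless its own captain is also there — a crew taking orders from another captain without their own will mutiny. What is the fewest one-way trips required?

11

Counting alone: each trip to Station Beta takes at most 3 across and each return brings at least 1 back, so after t trips out (and t−1 returns) at most 3t − (t−1) of the 10 are across; that first reaches 10 at t = 5, so at least 9 crossings are needed.
The safety rule pushes this higher. Following every safe sequence of crossings, the most of the 10 that can be at Station Beta as the shuttle arrives there on crossing 9 is 9 — never all 10.
So no plan with fewer than 11 crossings exists, and this one achieves 11:
1. captain 2 and crew 2 cross → Station Beta.
2. captain 2 crosses ← Station Alpha.
3. crew 1, crew 3, and crew 4 cross → Station Beta.
4. crew 2 crosses ← Station Alpha.
5. captain 1, captain 3, and captain 4 cross → Station Beta.
6. captain 3 and crew 3 cross ← Station Alpha.
7. captain 2, captain 3, and captain 5 cross → Station Beta.
8. crew 4 crosses ← Station Alpha.
9. crew 2 and crew 3 cross → Station Beta.
10. crew 2 crosses ← Station Alpha.
11. crew 2, crew 4, and crew 5 cross → Station Beta.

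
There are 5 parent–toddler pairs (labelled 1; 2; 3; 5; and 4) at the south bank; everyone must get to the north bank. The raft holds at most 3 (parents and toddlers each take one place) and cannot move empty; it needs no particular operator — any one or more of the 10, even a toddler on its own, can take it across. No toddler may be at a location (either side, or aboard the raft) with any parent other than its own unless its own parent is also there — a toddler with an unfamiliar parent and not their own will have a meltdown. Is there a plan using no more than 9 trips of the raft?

Counting alone: each trip to the north bank takes at most 3 across and each return brings at least 1 back, so after t trips out (and t−1 returns) at most 3t − (t−1) of the 10 are across; that first reaches 10 at t = 5, so at least 9 crossings are needed.
The safety rule pushes this higher. Following every safe sequence of crossings, the most of the 10 that can be at the north bank as the raft arrives there on crossing 9 is 9 — never all 10.
So the move cannot be finished within 9 crossings. (The shortest complete plan takes 11:)
1. parent 1 and toddler 1 cross → the north bank.
2. parent 1 crosses ← the south bank.
3. toddler 2, toddler 3, and toddler 5 cross → the north bank.
4. toddler 1 crosses ← the south bank.
5. parent 2, parent 3, and parent 5 cross → the north bank.
6. parent 2 and toddler 2 cross ← the south bank.
7. parent 1, parent 2, and parent 4 cross → the north bank.
8. toddler 3 crosses ← the south bank.
9. toddler 1 and toddler 2 cross → the north bank.
10. toddler 1 crosses ← the south bank.
11. toddler 1, toddler 3, and toddler 4 cross → the north bank.

No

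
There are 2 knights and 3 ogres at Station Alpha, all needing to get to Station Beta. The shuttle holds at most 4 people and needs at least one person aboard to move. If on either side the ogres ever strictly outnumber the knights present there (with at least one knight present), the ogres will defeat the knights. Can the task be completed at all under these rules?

No

The ogres already outnumber the knights at Station Alpha before anyone moves, so the starting position itself is disallowed.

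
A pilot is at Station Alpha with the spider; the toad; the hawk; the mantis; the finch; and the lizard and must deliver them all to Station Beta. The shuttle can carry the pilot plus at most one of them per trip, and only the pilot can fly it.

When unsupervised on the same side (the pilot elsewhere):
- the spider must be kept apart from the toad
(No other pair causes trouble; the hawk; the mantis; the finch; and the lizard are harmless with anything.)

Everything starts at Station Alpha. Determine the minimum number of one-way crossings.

11

Counting alone: the pilot can take at most 1 across per trip to Station Beta, so moving all 6 needs at least 6 loaded trips out, with a return between consecutive ones — at least 11 crossings.
The plan below uses exactly 11 crossings, so it is optimal:
1. Pilot goes to Station Beta with the spider.  [Station Alpha: the finch, the hawk, the lizard, the mantis, the toad | Station Beta: the spider]
2. Pilot goes back to Station Alpha alone.  [Station Alpha: the finch, the hawk, the lizard, the mantis, the toad | Station Beta: the spider]
3. Pilot goes to Station Beta with the hawk.  [Station Alpha: the finch, the lizard, the mantis, the toad | Station Beta: the hawk, the spider]
4. Pilot goes back to Station Alpha alone.  [Station Alpha: the finch, the lizard, the mantis, the toad | Station Beta: the hawk, the spider]
5. Pilot goes to Station Beta with the mantis.  [Station Alpha: the finch, the lizard, the toad | Station Beta: the hawk, the mantis, the spider]
6. Pilot goes back to Station Alpha alone.  [Station Alpha: the finch, the lizard, the toad | Station Beta: the hawk, the mantis, the spider]
7. Pilot goes to Station Beta with the finch.  [Station Alpha: the lizard, the toad | Station Beta: the finch, the hawk, the mantis, the spider]
8. Pilot goes back to Station Alpha alone.  [Station Alpha: the lizard, the toad | Station Beta: the finch, the hawk, the mantis, the spider]
9. Pilot goes to Station Beta with the lizard.  [Station Alpha: the toad | Station Beta: the finch, the hawk, the lizard, the mantis, the spider]
10. Pilot goes back to Station Alpha alone.  [Station Alpha: the toad | Station Beta: the finch, the hawk, the lizard, the mantis, the spider]
11. Pilot goes to Station Beta with the toad.  [Station Alpha: — | Station Beta: the finch, the hawk, the lizard, the mantis, the spider, the toad]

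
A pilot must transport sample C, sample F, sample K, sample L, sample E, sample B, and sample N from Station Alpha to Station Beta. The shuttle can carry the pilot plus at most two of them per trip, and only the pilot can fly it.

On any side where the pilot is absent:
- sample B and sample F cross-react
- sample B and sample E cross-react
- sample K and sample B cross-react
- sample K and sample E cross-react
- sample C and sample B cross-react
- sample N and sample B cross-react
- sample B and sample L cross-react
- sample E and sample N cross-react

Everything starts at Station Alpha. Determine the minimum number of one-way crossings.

11

Counting alone: the pilot can take at most 2 across per trip to Station Beta, so moving all 7 needs at least 4 loaded trips out, with a return between consecutive ones — at least 7 crossings.
The safety rule pushes this higher. Following every safe sequence of crossings, the most of the 7 that can be at Station Beta as the shuttle arrives there on crossings 7, 9 is 5, 6 respectively — never all 7.
So no plan with fewer than 11 crossings exists, and this one achieves 11:
1. Pilot goes to Station Beta with sample B and sample E.
2. Pilot goes back to Station Alpha with sample E.
3. Pilot goes to Station Beta with sample C and sample E.
4. Pilot goes back to Station Alpha with sample B.
5. Pilot goes to Station Beta with sample B and sample F.
6. Pilot goes back to Station Alpha with sample B.
7. Pilot goes to Station Beta with sample B and sample L.
8. Pilot goes back to Station Alpha with sample B.
9. Pilot goes to Station Beta with sample K and sample N.
10. Pilot goes back to Station Alpha with sample E.
11. Pilot goes to Station Beta with sample B and sample E.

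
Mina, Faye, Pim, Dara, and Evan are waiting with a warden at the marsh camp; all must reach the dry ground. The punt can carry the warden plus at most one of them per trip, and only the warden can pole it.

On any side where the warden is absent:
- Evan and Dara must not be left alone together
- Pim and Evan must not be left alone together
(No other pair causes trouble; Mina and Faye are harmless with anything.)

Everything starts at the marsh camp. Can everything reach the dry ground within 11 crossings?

Yes

Yes — this plan uses 11 crossings (≤ 11):
1. Warden goes to the dry ground with Evan.
2. Warden goes back to the marsh camp alone.
3. Warden goes to the dry ground with Mina.
4. Warden goes back to the marsh camp alone.
5. Warden goes to the dry ground with Faye.
6. Warden goes back to the marsh camp alone.
7. Warden goes to the dry ground with Pim.
8. Warden goes back to the marsh camp with Evan.
9. Warden goes to the dry ground with Dara.
10. Warden goes back to the marsh camp alone.
11. Warden goes to the dry ground with Evan.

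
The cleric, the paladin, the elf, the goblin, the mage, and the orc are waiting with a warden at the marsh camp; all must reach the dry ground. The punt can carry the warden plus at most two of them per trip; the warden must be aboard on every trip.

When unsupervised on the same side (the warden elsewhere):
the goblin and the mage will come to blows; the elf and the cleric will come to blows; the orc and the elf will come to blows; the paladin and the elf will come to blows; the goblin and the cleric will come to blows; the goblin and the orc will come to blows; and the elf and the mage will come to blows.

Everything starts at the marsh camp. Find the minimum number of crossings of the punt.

Counting alone: the warden can take at most 2 across per trip to the dry ground, so moving all 6 needs at least 3 loaded trips out, with a return between consecutive ones — at least 5 crossings.
The safety rule pushes this higher. Following every safe sequence of crossings, the most of the 6 that can be at the dry ground as the punt arrives there on crossing 5 is 4 — never all 6.
So no plan with fewer than 7 crossings exists, and this one achieves 7:
1. Warden goes to the dry ground with the elf and the goblin.  [the marsh camp: the cleric, the mage, the orc, the paladin | the dry ground: the elf, the goblin]
2. Warden goes back to the marsh camp alone.  [the marsh camp: the cleric, the mage, the orc, the paladin | the dry ground: the elf, the goblin]
3. Warden goes to the dry ground with the cleric and the paladin.  [the marsh camp: the mage, the orc | the dry ground: the cleric, the elf, the goblin, the paladin]
4. Warden goes back to the marsh camp with the elf and the goblin.  [the marsh camp: the elf, the goblin, the mage, the orc | the dry ground: the cleric, the paladin]
5. Warden goes to the dry ground with the mage and the orc.  [the marsh camp: the elf, the goblin | the dry ground: the cleric, the mage, the orc, the paladin]
6. Warden goes back to the marsh camp alone.  [the marsh camp: the elf, the goblin | the dry ground: the cleric, the mage, the orc, the paladin]
7. Warden goes to the dry ground with the elf and the goblin.  [the marsh camp: — | the dry ground: the cleric, the elf, the goblin, the mage, the orc, the paladin]

7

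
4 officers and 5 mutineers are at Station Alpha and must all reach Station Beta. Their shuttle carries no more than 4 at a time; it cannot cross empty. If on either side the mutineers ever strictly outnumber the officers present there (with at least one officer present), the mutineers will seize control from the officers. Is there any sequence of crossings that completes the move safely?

No

The mutineers already outnumber the officers at Station Alpha before anyone moves, so the starting position itself is disallowed.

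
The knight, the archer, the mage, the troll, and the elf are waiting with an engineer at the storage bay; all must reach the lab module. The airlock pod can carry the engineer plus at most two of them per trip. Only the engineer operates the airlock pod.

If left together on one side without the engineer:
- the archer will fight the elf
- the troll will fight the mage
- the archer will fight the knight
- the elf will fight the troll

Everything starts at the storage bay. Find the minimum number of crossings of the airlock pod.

Counting alone: the engineer can take at most 2 across per trip to the lab module, so moving all 5 needs at least 3 loaded trips out, with a return between consecutive ones — at least 5 crossings.
The safety rule pushes this higher. Following every safe sequence of crossings, the most of the 5 that can be at the lab module as the airlock pod arrives there on crossing 5 is 4 — never all 5.
So no plan with fewer than 7 crossings exists, and this one achieves 7:
1. Engineer goes to the lab module with the archer and the troll.
2. Engineer goes back to the storage bay alone.
3. Engineer goes to the lab module with the knight.
4. Engineer goes back to the storage bay with the archer.
5. Engineer goes to the lab module with the elf and the mage.
6. Engineer goes back to the storage bay with the troll.
7. Engineer goes to the lab module with the archer and the troll.

7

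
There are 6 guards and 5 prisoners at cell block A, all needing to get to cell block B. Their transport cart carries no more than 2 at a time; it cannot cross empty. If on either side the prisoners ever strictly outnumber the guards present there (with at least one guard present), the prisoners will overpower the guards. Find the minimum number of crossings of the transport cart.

Counting alone: each trip to cell block B takes at most 2 across and each return brings at least 1 back, so after t trips out (and t−1 returns) at most 2t − (t−1) of the 11 are across; that first reaches 11 at t = 10, so at least 19 crossings are needed.
The plan below uses exactly 19 crossings, so it is optimal:
1. 2 prisoners → cell block B.  (cell block A: 6G 3P; cell block B: 0G 2P)
2. 1 prisoner ← cell block A.  (cell block A: 6G 4P; cell block B: 0G 1P)
3. 2 prisoners → cell block B.  (cell block A: 6G 2P; cell block B: 0G 3P)
4. 1 prisoner ← cell block A.  (cell block A: 6G 3P; cell block B: 0G 2P)
5. 2 guards → cell block B.  (cell block A: 4G 3P; cell block B: 2G 2P)
6. 1 prisoner ← cell block A.  (cell block A: 4G 4P; cell block B: 2G 1P)
7. 1 guard and 1 prisoner → cell block B.  (cell block A: 3G 3P; cell block B: 3G 2P)
8. 1 guard ← cell block A.  (cell block A: 4G 3P; cell block B: 2G 2P)
9. 1 guard and 1 prisoner → cell block B.  (cell block A: 3G 2P; cell block B: 3G 3P)
10. 1 prisoner ← cell block A.  (cell block A: 3G 3P; cell block B: 3G 2P)
11. 1 guard and 1 prisoner → cell block B.  (cell block A: 2G 2P; cell block B: 4G 3P)
12. 1 guard ← cell block A.  (cell block A: 3G 2P; cell block B: 3G 3P)
13. 1 guard and 1 prisoner → cell block B.  (cell block A: 2G 1P; cell block B: 4G 4P)
14. 1 prisoner ← cell block A.  (cell block A: 2G 2P; cell block B: 4G 3P)
15. 1 guard and 1 prisoner → cell block B.  (cell block A: 1G 1P; cell block B: 5G 4P)
16. 1 guard ← cell block A.  (cell block A: 2G 1P; cell block B: 4G 4P)
17. 1 guard and 1 prisoner → cell block B.  (cell block A: 1G 0P; cell block B: 5G 5P)
18. 1 prisoner ← cell block A.  (cell block A: 1G 1P; cell block B: 5G 4P)
19. 1 guard and 1 prisoner → cell block B.  (cell block A: 0G 0P; cell block B: 6G 5P)

19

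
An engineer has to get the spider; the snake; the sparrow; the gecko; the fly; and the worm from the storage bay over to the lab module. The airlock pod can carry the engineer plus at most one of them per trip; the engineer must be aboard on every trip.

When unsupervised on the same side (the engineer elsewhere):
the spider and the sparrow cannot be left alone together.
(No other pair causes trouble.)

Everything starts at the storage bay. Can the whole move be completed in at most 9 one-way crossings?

No

Counting alone: the engineer can take at most 1 across per trip to the lab module, so moving all 6 needs at least 6 loaded trips out, with a return between consecutive ones — at least 11 crossings.
Since 9 < 11, 9 crossings cannot be enough. (The shortest complete plan in fact takes 11:)
1. Engineer goes to the lab module with the spider.
2. Engineer goes back to the storage bay alone.
3. Engineer goes to the lab module with the snake.
4. Engineer goes back to the storage bay alone.
5. Engineer goes to the lab module with the gecko.
6. Engineer goes back to the storage bay alone.
7. Engineer goes to the lab module with the fly.
8. Engineer goes back to the storage bay alone.
9. Engineer goes to the lab module with the worm.
10. Engineer goes back to the storage bay alone.
11. Engineer goes to the lab module with the sparrow.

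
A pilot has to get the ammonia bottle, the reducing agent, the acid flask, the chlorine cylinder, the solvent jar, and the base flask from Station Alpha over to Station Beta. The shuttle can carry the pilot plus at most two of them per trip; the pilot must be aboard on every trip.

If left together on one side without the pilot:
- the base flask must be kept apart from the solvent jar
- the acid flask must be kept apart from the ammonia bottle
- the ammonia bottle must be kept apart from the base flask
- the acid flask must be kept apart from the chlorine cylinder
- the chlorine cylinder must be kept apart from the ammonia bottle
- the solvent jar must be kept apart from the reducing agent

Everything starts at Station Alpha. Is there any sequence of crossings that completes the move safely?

No

Whatever the first load, the items left behind include a forbidden pair without the pilot. No opening move is safe, so no plan exists.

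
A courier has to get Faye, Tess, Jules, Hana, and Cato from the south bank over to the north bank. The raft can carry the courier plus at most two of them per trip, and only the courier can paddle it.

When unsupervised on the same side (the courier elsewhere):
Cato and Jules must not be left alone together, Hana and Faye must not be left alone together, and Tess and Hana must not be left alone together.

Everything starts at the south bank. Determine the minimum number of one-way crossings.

5

Counting alone: the courier can take at most 2 across per trip to the north bank, so moving all 5 needs at least 3 loaded trips out, with a return between consecutive ones — at least 5 crossings.
The plan below uses exactly 5 crossings, so it is optimal:
1. Courier goes to the north bank with Hana and Jules.
2. Courier goes back to the south bank alone.
3. Courier goes to the north bank with Faye and Tess.
4. Courier goes back to the south bank with Hana.
5. Courier goes to the north bank with Cato and Hana.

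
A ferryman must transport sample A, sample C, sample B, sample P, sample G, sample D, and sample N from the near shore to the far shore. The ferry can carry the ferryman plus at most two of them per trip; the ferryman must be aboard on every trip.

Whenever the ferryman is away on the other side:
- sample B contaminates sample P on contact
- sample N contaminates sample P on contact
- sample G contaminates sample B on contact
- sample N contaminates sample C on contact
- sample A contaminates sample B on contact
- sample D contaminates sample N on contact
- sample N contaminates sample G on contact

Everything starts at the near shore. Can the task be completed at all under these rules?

1. Ferryman goes to the far shore with sample B and sample N.  [the near shore: sample A, sample C, sample D, sample G, sample P | the far shore: sample B, sample N]
2. Ferryman goes back to the near shore alone.  [the near shore: sample A, sample C, sample D, sample G, sample P | the far shore: sample B, sample N]
3. Ferryman goes to the far shore with sample A.  [the near shore: sample C, sample D, sample G, sample P | the far shore: sample A, sample B, sample N]
4. Ferryman goes back to the near shore with sample B.  [the near shore: sample B, sample C, sample D, sample G, sample P | the far shore: sample A, sample N]
5. Ferryman goes to the far shore with sample G and sample P.  [the near shore: sample B, sample C, sample D | the far shore: sample A, sample G, sample N, sample P]
6. Ferryman goes back to the near shore with sample N.  [the near shore: sample B, sample C, sample D, sample N | the far shore: sample A, sample G, sample P]
7. Ferryman goes to the far shore with sample C and sample D.  [the near shore: sample B, sample N | the far shore: sample A, sample C, sample D, sample G, sample P]
8. Ferryman goes back to the near shore alone.  [the near shore: sample B, sample N | the far shore: sample A, sample C, sample D, sample G, sample P]
9. Ferryman goes to the far shore with sample B and sample N.  [the near shore: — | the far shore: sample A, sample B, sample C, sample D, sample G, sample N, sample P]

Yes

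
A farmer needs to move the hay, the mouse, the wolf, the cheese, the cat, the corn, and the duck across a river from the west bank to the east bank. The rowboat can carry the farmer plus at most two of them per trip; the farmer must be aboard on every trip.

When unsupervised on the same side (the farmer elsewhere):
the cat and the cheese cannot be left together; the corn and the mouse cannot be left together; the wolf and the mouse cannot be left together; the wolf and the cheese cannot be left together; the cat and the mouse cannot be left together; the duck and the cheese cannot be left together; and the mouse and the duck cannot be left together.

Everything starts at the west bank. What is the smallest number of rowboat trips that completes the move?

9

Counting alone: the farmer can take at most 2 across per trip to the east bank, so moving all 7 needs at least 4 loaded trips out, with a return between consecutive ones — at least 7 crossings.
The safety rule pushes this higher. Following every safe sequence of crossings, the most of the 7 that can be at the east bank as the rowboat arrives there on crossing 7 is 6 — never all 7.
So no plan with fewer than 9 crossings exists, and this one achieves 9:
1. Farmer goes to the east bank with the cheese and the mouse.  [the west bank: the cat, the corn, the duck, the hay, the wolf | the east bank: the cheese, the mouse]
2. Farmer goes back to the west bank alone.  [the west bank: the cat, the corn, the duck, the hay, the wolf | the east bank: the cheese, the mouse]
3. Farmer goes to the east bank with the hay.  [the west bank: the cat, the corn, the duck, the wolf | the east bank: the cheese, the hay, the mouse]
4. Farmer goes back to the west bank alone.  [the west bank: the cat, the corn, the duck, the wolf | the east bank: the cheese, the hay, the mouse]
5. Farmer goes to the east bank with the cat and the wolf.  [the west bank: the corn, the duck | the east bank: the cat, the cheese, the hay, the mouse, the wolf]
6. Farmer goes back to the west bank with the cheese and the mouse.  [the west bank: the cheese, the corn, the duck, the mouse | the east bank: the cat, the hay, the wolf]
7. Farmer goes to the east bank with the corn and the duck.  [the west bank: the cheese, the mouse | the east bank: the cat, the corn, the duck, the hay, the wolf]
8. Farmer goes back to the west bank alone.  [the west bank: the cheese, the mouse | the east bank: the cat, the corn, the duck, the hay, the wolf]
9. Farmer goes to the east bank with the cheese and the mouse.  [the west bank: — | the east bank: the cat, the cheese, the corn, the duck, the hay, the mouse, the wolf]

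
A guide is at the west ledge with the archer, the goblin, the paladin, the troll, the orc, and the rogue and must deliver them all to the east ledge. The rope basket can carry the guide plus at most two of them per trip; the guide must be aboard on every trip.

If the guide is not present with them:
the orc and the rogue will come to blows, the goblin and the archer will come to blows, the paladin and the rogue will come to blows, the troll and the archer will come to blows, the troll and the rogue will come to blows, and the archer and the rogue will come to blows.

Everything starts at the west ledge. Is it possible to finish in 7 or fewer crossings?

Counting alone: the guide can take at most 2 across per trip to the east ledge, so moving all 6 needs at least 3 loaded trips out, with a return between consecutive ones — at least 5 crossings.
The safety rule pushes this higher. Following every safe sequence of crossings, the most of the 6 that can be at the east ledge as the rope basket arrives there on crossings 5, 7 is 4, 5 respectively — never all 6.
So the move cannot be finished within 7 crossings. (The shortest complete plan takes 9:)
1. Guide goes to the east ledge with the archer and the rogue.
2. Guide goes back to the west ledge with the archer.
3. Guide goes to the east ledge with the archer and the goblin.
4. Guide goes back to the west ledge with the archer.
5. Guide goes to the east ledge with the paladin and the troll.
6. Guide goes back to the west ledge with the rogue.
7. Guide goes to the east ledge with the archer and the orc.
8. Guide goes back to the west ledge with the archer.
9. Guide goes to the east ledge with the archer and the rogue.

No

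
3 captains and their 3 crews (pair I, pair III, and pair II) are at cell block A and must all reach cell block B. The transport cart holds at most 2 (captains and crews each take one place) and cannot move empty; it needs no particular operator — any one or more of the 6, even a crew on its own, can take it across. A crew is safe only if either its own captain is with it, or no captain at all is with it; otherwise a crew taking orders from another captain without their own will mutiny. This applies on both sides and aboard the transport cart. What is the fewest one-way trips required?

Counting alone: each trip to cell block B takes at most 2 across and each return brings at least 1 back, so after t trips out (and t−1 returns) at most 2t − (t−1) of the 6 are across; that first reaches 6 at t = 5, so at least 9 crossings are needed.
The safety rule pushes this higher. Following every safe sequence of crossings, the most of the 6 that can be at cell block B as the transport cart arrives there on crossing 9 is 5 — never all 6.
So no plan with fewer than 11 crossings exists, and this one achieves 11:
1. captain I and crew I cross → cell block B.
2. captain I crosses ← cell block A.
3. crew II and crew III cross → cell block B.
4. crew I crosses ← cell block A.
5. captain II and captain III cross → cell block B.
6. captain III and crew III cross ← cell block A.
7. captain I and captain III cross → cell block B.
8. crew II crosses ← cell block A.
9. crew I and crew III cross → cell block B.
10. captain II crosses ← cell block A.
11. captain II and crew II cross → cell block B.

11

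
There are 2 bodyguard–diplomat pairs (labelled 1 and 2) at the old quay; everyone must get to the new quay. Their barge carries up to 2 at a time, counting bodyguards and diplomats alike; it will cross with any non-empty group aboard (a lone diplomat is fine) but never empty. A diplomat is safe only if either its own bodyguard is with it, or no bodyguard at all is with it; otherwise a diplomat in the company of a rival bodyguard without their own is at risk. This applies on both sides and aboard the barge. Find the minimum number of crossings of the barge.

5

Counting alone: each trip to the new quay takes at most 2 across and each return brings at least 1 back, so after t trips out (and t−1 returns) at most 2t − (t−1) of the 4 are across; that first reaches 4 at t = 3, so at least 5 crossings are needed.
The plan below uses exactly 5 crossings, so it is optimal:
1. bodyguard 1 and diplomat 1 cross → the new quay.
2. bodyguard 1 crosses ← the old quay.
3. bodyguard 1 and bodyguard 2 cross → the new quay.
4. bodyguard 2 crosses ← the old quay.
5. bodyguard 2 and diplomat 2 cross → the new quay.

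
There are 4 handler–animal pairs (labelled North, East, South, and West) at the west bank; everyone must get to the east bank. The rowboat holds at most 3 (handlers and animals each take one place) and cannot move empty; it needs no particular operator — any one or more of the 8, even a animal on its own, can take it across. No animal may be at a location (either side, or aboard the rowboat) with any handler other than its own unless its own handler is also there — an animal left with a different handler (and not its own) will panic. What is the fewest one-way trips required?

9

Counting alone: each trip to the east bank takes at most 3 across and each return brings at least 1 back, so after t trips out (and t−1 returns) at most 3t − (t−1) of the 8 are across; that first reaches 8 at t = 4, so at least 7 crossings are needed.
The safety rule pushes this higher. Following every safe sequence of crossings, the most of the 8 that can be at the east bank as the rowboat arrives there on crossing 7 is 7 — never all 8.
So no plan with fewer than 9 crossings exists, and this one achieves 9:
1. animal North and handler North cross → the east bank.
2. handler North crosses ← the west bank.
3. animal East, handler East, and handler North cross → the east bank.
4. animal North and handler North cross ← the west bank.
5. handler North, handler South, and handler West cross → the east bank.
6. animal East crosses ← the west bank.
7. animal East and animal North cross → the east bank.
8. animal North crosses ← the west bank.
9. animal North, animal South, and animal West cross → the east bank.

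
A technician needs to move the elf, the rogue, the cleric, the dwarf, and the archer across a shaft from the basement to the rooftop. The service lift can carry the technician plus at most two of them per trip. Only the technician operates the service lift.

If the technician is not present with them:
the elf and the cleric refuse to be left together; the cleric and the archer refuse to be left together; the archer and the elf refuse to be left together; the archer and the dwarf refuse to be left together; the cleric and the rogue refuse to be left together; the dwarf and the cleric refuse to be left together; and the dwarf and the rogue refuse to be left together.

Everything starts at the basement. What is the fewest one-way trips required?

impossible

Whatever the first load, the items left behind include a forbidden pair without the technician. No opening move is safe, so no plan exists.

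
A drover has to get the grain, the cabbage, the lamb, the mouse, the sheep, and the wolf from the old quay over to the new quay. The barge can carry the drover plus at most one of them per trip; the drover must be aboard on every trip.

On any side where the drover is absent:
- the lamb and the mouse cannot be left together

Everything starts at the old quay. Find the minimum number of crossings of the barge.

11

Counting alone: the drover can take at most 1 across per trip to the new quay, so moving all 6 needs at least 6 loaded trips out, with a return between consecutive ones — at least 11 crossings.
The plan below uses exactly 11 crossings, so it is optimal:
1. Drover goes to the new quay with the lamb.  [the old quay: the cabbage, the grain, the mouse, the sheep, the wolf | the new quay: the lamb]
2. Drover goes back to the old quay alone.  [the old quay: the cabbage, the grain, the mouse, the sheep, the wolf | the new quay: the lamb]
3. Drover goes to the new quay with the grain.  [the old quay: the cabbage, the mouse, the sheep, the wolf | the new quay: the grain, the lamb]
4. Drover goes back to the old quay alone.  [the old quay: the cabbage, the mouse, the sheep, the wolf | the new quay: the grain, the lamb]
5. Drover goes to the new quay with the cabbage.  [the old quay: the mouse, the sheep, the wolf | the new quay: the cabbage, the grain, the lamb]
6. Drover goes back to the old quay alone.  [the old quay: the mouse, the sheep, the wolf | the new quay: the cabbage, the grain, the lamb]
7. Drover goes to the new quay with the sheep.  [the old quay: the mouse, the wolf | the new quay: the cabbage, the grain, the lamb, the sheep]
8. Drover goes back to the old quay alone.  [the old quay: the mouse, the wolf | the new quay: the cabbage, the grain, the lamb, the sheep]
9. Drover goes to the new quay with the wolf.  [the old quay: the mouse | the new quay: the cabbage, the grain, the lamb, the sheep, the wolf]
10. Drover goes back to the old quay alone.  [the old quay: the mouse | the new quay: the cabbage, the grain, the lamb, the sheep, the wolf]
11. Drover goes to the new quay with the mouse.  [the old quay: — | the new quay: the cabbage, the grain, the lamb, the mouse, the sheep, the wolf]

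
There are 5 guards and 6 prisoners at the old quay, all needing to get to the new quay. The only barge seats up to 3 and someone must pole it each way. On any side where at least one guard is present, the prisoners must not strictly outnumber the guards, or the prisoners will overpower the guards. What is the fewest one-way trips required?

impossible

The prisoners already outnumber the guards at the old quay before anyone moves, so the starting position itself is disallowed.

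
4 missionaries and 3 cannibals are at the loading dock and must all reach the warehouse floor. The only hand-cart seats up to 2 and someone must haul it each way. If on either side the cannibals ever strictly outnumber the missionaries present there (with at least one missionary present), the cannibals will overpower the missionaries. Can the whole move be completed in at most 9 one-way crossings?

Counting alone: each trip to the warehouse floor takes at most 2 across and each return brings at least 1 back, so after t trips out (and t−1 returns) at most 2t − (t−1) of the 7 are across; that first reaches 7 at t = 6, so at least 11 crossings are needed.
Since 9 < 11, 9 crossings cannot be enough. (The shortest complete plan in fact takes 11:)
1. 2 cannibals → the warehouse floor.  (the loading dock: 4M 1C; the warehouse floor: 0M 2C)
2. 1 cannibal ← the loading dock.  (the loading dock: 4M 2C; the warehouse floor: 0M 1C)
3. 2 cannibals → the warehouse floor.  (the loading dock: 4M 0C; the warehouse floor: 0M 3C)
4. 1 cannibal ← the loading dock.  (the loading dock: 4M 1C; the warehouse floor: 0M 2C)
5. 2 missionaries → the warehouse floor.  (the loading dock: 2M 1C; the warehouse floor: 2M 2C)
6. 1 cannibal ← the loading dock.  (the loading dock: 2M 2C; the warehouse floor: 2M 1C)
7. 1 missionary and 1 cannibal → the warehouse floor.  (the loading dock: 1M 1C; the warehouse floor: 3M 2C)
8. 1 missionary ← the loading dock.  (the loading dock: 2M 1C; the warehouse floor: 2M 2C)
9. 1 missionary and 1 cannibal → the warehouse floor.  (the loading dock: 1M 0C; the warehouse floor: 3M 3C)
10. 1 cannibal ← the loading dock.  (the loading dock: 1M 1C; the warehouse floor: 3M 2C)
11. 1 missionary and 1 cannibal → the warehouse floor.  (the loading dock: 0M 0C; the warehouse floor: 4M 3C)

No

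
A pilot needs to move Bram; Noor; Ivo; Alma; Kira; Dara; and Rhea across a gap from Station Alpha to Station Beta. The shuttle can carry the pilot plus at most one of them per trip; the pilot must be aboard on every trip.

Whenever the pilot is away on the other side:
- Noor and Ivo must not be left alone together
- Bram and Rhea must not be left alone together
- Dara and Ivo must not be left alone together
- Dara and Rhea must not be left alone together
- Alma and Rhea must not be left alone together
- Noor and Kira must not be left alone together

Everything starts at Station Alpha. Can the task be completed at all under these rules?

Whatever the first load, the items left behind include a forbidden pair without the pilot. No opening move is safe, so no plan exists.

No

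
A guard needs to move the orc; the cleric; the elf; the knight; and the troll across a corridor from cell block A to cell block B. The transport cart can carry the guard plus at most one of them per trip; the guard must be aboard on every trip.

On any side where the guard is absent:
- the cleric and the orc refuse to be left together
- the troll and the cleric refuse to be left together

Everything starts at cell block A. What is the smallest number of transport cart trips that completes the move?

11

Counting alone: the guard can take at most 1 across per trip to cell block B, so moving all 5 needs at least 5 loaded trips out, with a return between consecutive ones — at least 9 crossings.
The safety rule pushes this higher. Following every safe sequence of crossings, the most of the 5 that can be at cell block B as the transport cart arrives there on crossing 9 is 4 — never all 5.
So no plan with fewer than 11 crossings exists, and this one achieves 11:
1. Guard goes to cell block B with the cleric.
2. Guard goes back to cell block A alone.
3. Guard goes to cell block B with the orc.
4. Guard goes back to cell block A with the cleric.
5. Guard goes to cell block B with the troll.
6. Guard goes back to cell block A alone.
7. Guard goes to cell block B with the elf.
8. Guard goes back to cell block A alone.
9. Guard goes to cell block B with the knight.
10. Guard goes back to cell block A alone.
11. Guard goes to cell block B with the cleric.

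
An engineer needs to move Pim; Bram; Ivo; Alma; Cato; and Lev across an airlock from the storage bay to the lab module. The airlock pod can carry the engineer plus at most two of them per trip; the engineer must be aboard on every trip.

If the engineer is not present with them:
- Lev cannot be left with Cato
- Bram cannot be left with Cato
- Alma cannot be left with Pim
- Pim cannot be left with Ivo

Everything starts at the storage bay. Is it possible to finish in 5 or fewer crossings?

Counting alone: the engineer can take at most 2 across per trip to the lab module, so moving all 6 needs at least 3 loaded trips out, with a return between consecutive ones — at least 5 crossings.
The safety rule pushes this higher. Following every safe sequence of crossings, the most of the 6 that can be at the lab module as the airlock pod arrives there on crossing 5 is 5 — never all 6.
So the move cannot be finished within 5 crossings. (The shortest complete plan takes 7:)
1. Engineer goes to the lab module with Cato and Pim.
2. Engineer goes back to the storage bay alone.
3. Engineer goes to the lab module with Bram and Ivo.
4. Engineer goes back to the storage bay with Cato and Pim.
5. Engineer goes to the lab module with Alma and Lev.
6. Engineer goes back to the storage bay alone.
7. Engineer goes to the lab module with Cato and Pim.

No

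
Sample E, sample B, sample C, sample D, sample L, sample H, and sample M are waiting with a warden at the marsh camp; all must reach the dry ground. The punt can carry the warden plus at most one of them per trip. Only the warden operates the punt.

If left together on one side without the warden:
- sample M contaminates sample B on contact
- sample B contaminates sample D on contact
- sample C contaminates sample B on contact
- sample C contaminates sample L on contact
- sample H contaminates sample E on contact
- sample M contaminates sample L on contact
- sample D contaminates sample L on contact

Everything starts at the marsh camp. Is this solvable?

Whatever the first load, the items left behind include a forbidden pair without the warden. No opening move is safe, so no plan exists.

No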